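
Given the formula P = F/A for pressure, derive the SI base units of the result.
Units of each symbol in P = F/A:
  F (force): kg·m/s²
  A (area): m²  → in the denominator, contributes 1/m²

Multiplying the contributions: [kg·m/s²] · [1/m²]
Adding exponents of each base unit: kg: 1, m: -1, s: -2
SI base units of pressure: kg/(m·s²)

Answer: kg/(m·s²)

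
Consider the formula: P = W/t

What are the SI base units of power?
Units of each symbol in P = W/t:
  W (work): kg·m²/s²
  t (time): s  → in the denominator, contributes 1/s

Multiplying the contributions: [kg·m²/s²] · [1/s]
Adding exponents of each base unit: kg: 1, m: 2, s: -3
SI base units of power: kg·m²/s³

Answer: kg·m²/s³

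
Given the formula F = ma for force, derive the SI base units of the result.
Units of each symbol in F = ma:
  m (mass): kg
  a (acceleration): m/s²

Multiplying the contributions: [kg] · [m/s²]
Adding exponents of each base unit: kg: 1, m: 1, s: -2
SI base units of force: kg·m/s²

Answer: kg·m/s²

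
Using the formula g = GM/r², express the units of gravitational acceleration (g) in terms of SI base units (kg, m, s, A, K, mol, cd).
Units of each symbol in g = GM/r²:
  G (gravitational constant): m³/(kg·s²)
  M (mass): kg
  r (distance): m  → to the power 2 in the denominator, contributes 1/m²

Multiplying the contributions: [m³/(kg·s²)] · [kg] · [1/m²]
Adding exponents of each base unit: m: 1, s: -2
SI base units of gravitational acceleration: m/s²

Answer: m/s²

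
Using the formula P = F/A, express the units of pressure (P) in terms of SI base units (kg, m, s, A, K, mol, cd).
Units of each symbol in P = F/A:
  F (force): kg·m/s²
  A (area): m²  → in the denominator, contributes 1/m²

Multiplying the contributions: [kg·m/s²] · [1/m²]
Adding exponents of each base unit: kg: 1, m: -1, s: -2
SI base units of pressure: kg/(m·s²)

Answer: kg/(m·s²)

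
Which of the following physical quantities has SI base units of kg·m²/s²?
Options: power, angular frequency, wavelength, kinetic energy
Checking the SI base units of each option:
  power (P = W/t): kg·m²/s³  ✗
  angular frequency (ω = 2πf): 1/s  ✗
  wavelength (λ = v/f): m  ✗
  kinetic energy (E = ½mv²): kg·m²/s²  ✓ matches

Only kinetic energy has units kg·m²/s².

Answer: kinetic energy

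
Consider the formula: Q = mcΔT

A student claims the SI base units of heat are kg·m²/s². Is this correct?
Units of each symbol in Q = mcΔT:
  m (mass): kg
  c (specific heat capacity, in J/(kg·K)): m²/(s²·K)
  ΔT (temperature change): K

Multiplying the contributions: [kg] · [m²/(s²·K)] · [K]
Adding exponents of each base unit: kg: 1, m: 2, s: -2
SI base units of heat: kg·m²/s²

The claimed units kg·m²/s² match the derived units, so the claim is correct.

Answer: Yes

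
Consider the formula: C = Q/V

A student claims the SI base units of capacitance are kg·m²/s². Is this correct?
Units of each symbol in C = Q/V:
  Q (charge, in coulombs): s·A
  V (voltage, in volts): kg·m²/(s³·A)  → in the denominator, contributes s³·A/(kg·m²)

Multiplying the contributions: [s·A] · [s³·A/(kg·m²)]
Adding exponents of each base unit: kg: -1, m: -2, s: 4, A: 2
SI base units of capacitance: s⁴·A²/(kg·m²)

The claimed units kg·m²/s² (exponents kg: 1, m: 2, s: -2) do not match the derived units s⁴·A²/(kg·m²) (exponents kg: -1, m: -2, s: 4, A: 2), so the claim is incorrect.

Answer: No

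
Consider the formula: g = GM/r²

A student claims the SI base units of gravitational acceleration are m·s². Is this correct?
Units of each symbol in g = GM/r²:
  G (gravitational constant): m³/(kg·s²)
  M (mass): kg
  r (distance): m  → to the power 2 in the denominator, contributes 1/m²

Multiplying the contributions: [m³/(kg·s²)] · [kg] · [1/m²]
Adding exponents of each base unit: m: 1, s: -2
SI base units of gravitational acceleration: m/s²

The claimed units m·s² (exponents m: 1, s: 2) do not match the derived units m/s² (exponents m: 1, s: -2), so the claim is incorrect.

Answer: No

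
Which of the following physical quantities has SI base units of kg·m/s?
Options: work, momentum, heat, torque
Checking the SI base units of each option:
  work (W = Fd): kg·m²/s²  ✗
  momentum (p = mv): kg·m/s  ✓ matches
  heat (Q = mcΔT): kg·m²/s²  ✗
  torque (τ = Fr): kg·m²/s²  ✗

Only momentum has units kg·m/s.

Answer: momentum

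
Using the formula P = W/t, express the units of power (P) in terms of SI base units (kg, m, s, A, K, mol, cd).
Units of each symbol in P = W/t:
  W (work): kg·m²/s²
  t (time): s  → in the denominator, contributes 1/s

Multiplying the contributions: [kg·m²/s²] · [1/s]
Adding exponents of each base unit: kg: 1, m: 2, s: -3
SI base units of power: kg·m²/s³

Answer: kg·m²/s³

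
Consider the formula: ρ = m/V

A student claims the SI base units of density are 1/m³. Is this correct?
Units of each symbol in ρ = m/V:
  m (mass): kg
  V (volume): m³  → in the denominator, contributes 1/m³

Multiplying the contributions: [kg] · [1/m³]
Adding exponents of each base unit: kg: 1, m: -3
SI base units of density: kg/m³

The claimed units 1/m³ (exponents m: -3) do not match the derived units kg/m³ (exponents kg: 1, m: -3), so the claim is incorrect.

Answer: No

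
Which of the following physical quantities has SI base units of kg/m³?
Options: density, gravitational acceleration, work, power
Checking the SI base units of each option:
  density (ρ = m/V): kg/m³  ✓ matches
  gravitational acceleration (g = GM/r²): m/s²  ✗
  work (W = Fd): kg·m²/s²  ✗
  power (P = W/t): kg·m²/s³  ✗

Only density has units kg/m³.

Answer: density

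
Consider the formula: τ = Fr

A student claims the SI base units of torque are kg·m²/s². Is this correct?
Units of each symbol in τ = Fr:
  F (force): kg·m/s²
  r (lever arm): m

Multiplying the contributions: [kg·m/s²] · [m]
Adding exponents of each base unit: kg: 1, m: 2, s: -2
SI base units of torque: kg·m²/s²

The claimed units kg·m²/s² match the derived units, so the claim is correct.

Answer: Yes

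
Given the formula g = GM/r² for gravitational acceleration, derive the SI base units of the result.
Units of each symbol in g = GM/r²:
  G (gravitational constant): m³/(kg·s²)
  M (mass): kg
  r (distance): m  → to the power 2 in the denominator, contributes 1/m²

Multiplying the contributions: [m³/(kg·s²)] · [kg] · [1/m²]
Adding exponents of each base unit: m: 1, s: -2
SI base units of gravitational acceleration: m/s²

Answer: m/s²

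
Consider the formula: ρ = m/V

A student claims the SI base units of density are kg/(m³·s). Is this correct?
Units of each symbol in ρ = m/V:
  m (mass): kg
  V (volume): m³  → in the denominator, contributes 1/m³

Multiplying the contributions: [kg] · [1/m³]
Adding exponents of each base unit: kg: 1, m: -3
SI base units of density: kg/m³

The claimed units kg/(m³·s) (exponents kg: 1, m: -3, s: -1) do not match the derived units kg/m³ (exponents kg: 1, m: -3), so the claim is incorrect.

Answer: No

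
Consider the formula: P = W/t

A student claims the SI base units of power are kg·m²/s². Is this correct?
Units of each symbol in P = W/t:
  W (work): kg·m²/s²
  t (time): s  → in the denominator, contributes 1/s

Multiplying the contributions: [kg·m²/s²] · [1/s]
Adding exponents of each base unit: kg: 1, m: 2, s: -3
SI base units of power: kg·m²/s³

The claimed units kg·m²/s² (exponents kg: 1, m: 2, s: -2) do not match the derived units kg·m²/s³ (exponents kg: 1, m: 2, s: -3), so the claim is incorrect.

Answer: No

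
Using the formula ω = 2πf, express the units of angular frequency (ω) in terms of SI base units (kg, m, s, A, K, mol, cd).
Units of each symbol in ω = 2πf:
  f (frequency): 1/s
  The factor 2π is dimensionless.

Multiplying the contributions: [1/s]
Adding exponents of each base unit: s: -1
SI base units of angular frequency: 1/s

Answer: 1/s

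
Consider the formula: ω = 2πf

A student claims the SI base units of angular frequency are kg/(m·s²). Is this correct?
Units of each symbol in ω = 2πf:
  f (frequency): 1/s
  The factor 2π is dimensionless.

Multiplying the contributions: [1/s]
Adding exponents of each base unit: s: -1
SI base units of angular frequency: 1/s

The claimed units kg/(m·s²) (exponents kg: 1, m: -1, s: -2) do not match the derived units 1/s (exponents s: -1), so the claim is incorrect.

Answer: No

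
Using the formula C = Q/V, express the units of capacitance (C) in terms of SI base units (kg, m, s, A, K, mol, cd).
Units of each symbol in C = Q/V:
  Q (charge, in coulombs): s·A
  V (voltage, in volts): kg·m²/(s³·A)  → in the denominator, contributes s³·A/(kg·m²)

Multiplying the contributions: [s·A] · [s³·A/(kg·m²)]
Adding exponents of each base unit: kg: -1, m: -2, s: 4, A: 2
SI base units of capacitance: s⁴·A²/(kg·m²)

Answer: s⁴·A²/(kg·m²)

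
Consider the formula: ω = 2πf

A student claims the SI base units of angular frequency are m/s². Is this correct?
Units of each symbol in ω = 2πf:
  f (frequency): 1/s
  The factor 2π is dimensionless.

Multiplying the contributions: [1/s]
Adding exponents of each base unit: s: -1
SI base units of angular frequency: 1/s

The claimed units m/s² (exponents m: 1, s: -2) do not match the derived units 1/s (exponents s: -1), so the claim is incorrect.

Answer: No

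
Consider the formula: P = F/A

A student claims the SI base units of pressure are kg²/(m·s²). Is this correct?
Units of each symbol in P = F/A:
  F (force): kg·m/s²
  A (area): m²  → in the denominator, contributes 1/m²

Multiplying the contributions: [kg·m/s²] · [1/m²]
Adding exponents of each base unit: kg: 1, m: -1, s: -2
SI base units of pressure: kg/(m·s²)

The claimed units kg²/(m·s²) (exponents kg: 2, m: -1, s: -2) do not match the derived units kg/(m·s²) (exponents kg: 1, m: -1, s: -2), so the claim is incorrect.

Answer: No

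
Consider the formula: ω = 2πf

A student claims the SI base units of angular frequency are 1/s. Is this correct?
Units of each symbol in ω = 2πf:
  f (frequency): 1/s
  The factor 2π is dimensionless.

Multiplying the contributions: [1/s]
Adding exponents of each base unit: s: -1
SI base units of angular frequency: 1/s

The claimed units 1/s match the derived units, so the claim is correct.

Answer: Yes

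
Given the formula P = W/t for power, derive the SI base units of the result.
Units of each symbol in P = W/t:
  W (work): kg·m²/s²
  t (time): s  → in the denominator, contributes 1/s

Multiplying the contributions: [kg·m²/s²] · [1/s]
Adding exponents of each base unit: kg: 1, m: 2, s: -3
SI base units of power: kg·m²/s³

Answer: kg·m²/s³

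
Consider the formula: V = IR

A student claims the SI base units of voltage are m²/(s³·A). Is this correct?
Units of each symbol in V = IR:
  I (current): A
  R (resistance, in ohms): kg·m²/(s³·A²)

Multiplying the contributions: [A] · [kg·m²/(s³·A²)]
Adding exponents of each base unit: kg: 1, m: 2, s: -3, A: -1
SI base units of voltage: kg·m²/(s³·A)

The claimed units m²/(s³·A) (exponents m: 2, s: -3, A: -1) do not match the derived units kg·m²/(s³·A) (exponents kg: 1, m: 2, s: -3, A: -1), so the claim is incorrect.

Answer: No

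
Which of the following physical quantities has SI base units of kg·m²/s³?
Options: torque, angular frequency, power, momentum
Checking the SI base units of each option:
  torque (τ = Fr): kg·m²/s²  ✗
  angular frequency (ω = 2πf): 1/s  ✗
  power (P = W/t): kg·m²/s³  ✓ matches
  momentum (p = mv): kg·m/s  ✗

Only power has units kg·m²/s³.

Answer: power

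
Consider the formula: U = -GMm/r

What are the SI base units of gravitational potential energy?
Units of each symbol in U = -GMm/r:
  G (gravitational constant): m³/(kg·s²)
  M (mass): kg
  m (mass): kg
  r (distance): m  → in the denominator, contributes 1/m
  The minus sign does not affect the units.

Multiplying the contributions: [m³/(kg·s²)] · [kg] · [kg] · [1/m]
Adding exponents of each base unit: kg: 1, m: 2, s: -2
SI base units of gravitational potential energy: kg·m²/s²

Answer: kg·m²/s²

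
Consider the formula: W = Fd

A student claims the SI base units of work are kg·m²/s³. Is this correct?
Units of each symbol in W = Fd:
  F (force): kg·m/s²
  d (displacement): m

Multiplying the contributions: [kg·m/s²] · [m]
Adding exponents of each base unit: kg: 1, m: 2, s: -2
SI base units of work: kg·m²/s²

The claimed units kg·m²/s³ (exponents kg: 1, m: 2, s: -3) do not match the derived units kg·m²/s² (exponents kg: 1, m: 2, s: -2), so the claim is incorrect.

Answer: No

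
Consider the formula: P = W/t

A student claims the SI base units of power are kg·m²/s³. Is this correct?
Units of each symbol in P = W/t:
  W (work): kg·m²/s²
  t (time): s  → in the denominator, contributes 1/s

Multiplying the contributions: [kg·m²/s²] · [1/s]
Adding exponents of each base unit: kg: 1, m: 2, s: -3
SI base units of power: kg·m²/s³

The claimed units kg·m²/s³ match the derived units, so the claim is correct.

Answer: Yes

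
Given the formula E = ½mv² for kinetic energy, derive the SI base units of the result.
Units of each symbol in E = ½mv²:
  m (mass): kg
  v (speed): m/s  → to the power 2, contributes m²/s²
  The factor ½ is dimensionless.

Multiplying the contributions: [kg] · [m²/s²]
Adding exponents of each base unit: kg: 1, m: 2, s: -2
SI base units of kinetic energy: kg·m²/s²

Answer: kg·m²/s²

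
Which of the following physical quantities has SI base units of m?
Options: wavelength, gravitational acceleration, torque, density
Checking the SI base units of each option:
  wavelength (λ = v/f): m  ✓ matches
  gravitational acceleration (g = GM/r²): m/s²  ✗
  torque (τ = Fr): kg·m²/s²  ✗
  density (ρ = m/V): kg/m³  ✗

Only wavelength has units m.

Answer: wavelength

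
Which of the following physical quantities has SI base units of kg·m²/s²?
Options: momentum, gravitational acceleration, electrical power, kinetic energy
Checking the SI base units of each option:
  momentum (p = mv): kg·m/s  ✗
  gravitational acceleration (g = GM/r²): m/s²  ✗
  electrical power (P = IV): kg·m²/s³  ✗
  kinetic energy (E = ½mv²): kg·m²/s²  ✓ matches

Only kinetic energy has units kg·m²/s².

Answer: kinetic energy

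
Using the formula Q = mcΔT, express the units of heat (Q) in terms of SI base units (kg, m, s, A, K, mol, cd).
Units of each symbol in Q = mcΔT:
  m (mass): kg
  c (specific heat capacity, in J/(kg·K)): m²/(s²·K)
  ΔT (temperature change): K

Multiplying the contributions: [kg] · [m²/(s²·K)] · [K]
Adding exponents of each base unit: kg: 1, m: 2, s: -2
SI base units of heat: kg·m²/s²

Answer: kg·m²/s²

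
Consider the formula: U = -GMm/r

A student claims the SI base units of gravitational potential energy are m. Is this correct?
Units of each symbol in U = -GMm/r:
  G (gravitational constant): m³/(kg·s²)
  M (mass): kg
  m (mass): kg
  r (distance): m  → in the denominator, contributes 1/m
  The minus sign does not affect the units.

Multiplying the contributions: [m³/(kg·s²)] · [kg] · [kg] · [1/m]
Adding exponents of each base unit: kg: 1, m: 2, s: -2
SI base units of gravitational potential energy: kg·m²/s²

The claimed units m (exponents m: 1) do not match the derived units kg·m²/s² (exponents kg: 1, m: 2, s: -2), so the claim is incorrect.

Answer: No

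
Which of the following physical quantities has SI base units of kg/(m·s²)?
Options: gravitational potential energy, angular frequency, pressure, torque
Checking the SI base units of each option:
  gravitational potential energy (U = -GMm/r): kg·m²/s²  ✗
  angular frequency (ω = 2πf): 1/s  ✗
  pressure (P = F/A): kg/(m·s²)  ✓ matches
  torque (τ = Fr): kg·m²/s²  ✗

Only pressure has units kg/(m·s²).

Answer: pressure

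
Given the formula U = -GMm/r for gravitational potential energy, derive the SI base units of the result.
Units of each symbol in U = -GMm/r:
  G (gravitational constant): m³/(kg·s²)
  M (mass): kg
  m (mass): kg
  r (distance): m  → in the denominator, contributes 1/m
  The minus sign does not affect the units.

Multiplying the contributions: [m³/(kg·s²)] · [kg] · [kg] · [1/m]
Adding exponents of each base unit: kg: 1, m: 2, s: -2
SI base units of gravitational potential energy: kg·m²/s²

Answer: kg·m²/s²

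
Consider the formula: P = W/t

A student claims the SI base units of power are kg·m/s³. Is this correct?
Units of each symbol in P = W/t:
  W (work): kg·m²/s²
  t (time): s  → in the denominator, contributes 1/s

Multiplying the contributions: [kg·m²/s²] · [1/s]
Adding exponents of each base unit: kg: 1, m: 2, s: -3
SI base units of power: kg·m²/s³

The claimed units kg·m/s³ (exponents kg: 1, m: 1, s: -3) do not match the derived units kg·m²/s³ (exponents kg: 1, m: 2, s: -3), so the claim is incorrect.

Answer: No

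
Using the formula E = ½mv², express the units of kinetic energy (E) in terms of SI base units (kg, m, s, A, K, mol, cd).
Units of each symbol in E = ½mv²:
  m (mass): kg
  v (speed): m/s  → to the power 2, contributes m²/s²
  The factor ½ is dimensionless.

Multiplying the contributions: [kg] · [m²/s²]
Adding exponents of each base unit: kg: 1, m: 2, s: -2
SI base units of kinetic energy: kg·m²/s²

Answer: kg·m²/s²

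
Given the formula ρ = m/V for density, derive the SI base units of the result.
Units of each symbol in ρ = m/V:
  m (mass): kg
  V (volume): m³  → in the denominator, contributes 1/m³

Multiplying the contributions: [kg] · [1/m³]
Adding exponents of each base unit: kg: 1, m: -3
SI base units of density: kg/m³

Answer: kg/m³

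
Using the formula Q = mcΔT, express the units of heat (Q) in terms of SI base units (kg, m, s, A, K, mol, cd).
Units of each symbol in Q = mcΔT:
  m (mass): kg
  c (specific heat capacity, in J/(kg·K)): m²/(s²·K)
  ΔT (temperature change): K

Multiplying the contributions: [kg] · [m²/(s²·K)] · [K]
Adding exponents of each base unit: kg: 1, m: 2, s: -2
SI base units of heat: kg·m²/s²

Answer: kg·m²/s²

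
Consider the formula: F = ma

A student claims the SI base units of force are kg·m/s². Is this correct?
Units of each symbol in F = ma:
  m (mass): kg
  a (acceleration): m/s²

Multiplying the contributions: [kg] · [m/s²]
Adding exponents of each base unit: kg: 1, m: 1, s: -2
SI base units of force: kg·m/s²

The claimed units kg·m/s² match the derived units, so the claim is correct.

Answer: Yes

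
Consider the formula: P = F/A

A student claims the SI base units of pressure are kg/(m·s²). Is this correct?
Units of each symbol in P = F/A:
  F (force): kg·m/s²
  A (area): m²  → in the denominator, contributes 1/m²

Multiplying the contributions: [kg·m/s²] · [1/m²]
Adding exponents of each base unit: kg: 1, m: -1, s: -2
SI base units of pressure: kg/(m·s²)

The claimed units kg/(m·s²) match the derived units, so the claim is correct.

Answer: Yes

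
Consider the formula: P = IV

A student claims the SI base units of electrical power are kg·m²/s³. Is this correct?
Units of each symbol in P = IV:
  I (current): A
  V (voltage, in volts): kg·m²/(s³·A)

Multiplying the contributions: [A] · [kg·m²/(s³·A)]
Adding exponents of each base unit: kg: 1, m: 2, s: -3
SI base units of electrical power: kg·m²/s³

The claimed units kg·m²/s³ match the derived units, so the claim is correct.

Answer: Yes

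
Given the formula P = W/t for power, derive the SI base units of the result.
Units of each symbol in P = W/t:
  W (work): kg·m²/s²
  t (time): s  → in the denominator, contributes 1/s

Multiplying the contributions: [kg·m²/s²] · [1/s]
Adding exponents of each base unit: kg: 1, m: 2, s: -3
SI base units of power: kg·m²/s³

Answer: kg·m²/s³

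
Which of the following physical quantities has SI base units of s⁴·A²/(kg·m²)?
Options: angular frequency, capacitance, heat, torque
Checking the SI base units of each option:
  angular frequency (ω = 2πf): 1/s  ✗
  capacitance (C = Q/V): s⁴·A²/(kg·m²)  ✓ matches
  heat (Q = mcΔT): kg·m²/s²  ✗
  torque (τ = Fr): kg·m²/s²  ✗

Only capacitance has units s⁴·A²/(kg·m²).

Answer: capacitance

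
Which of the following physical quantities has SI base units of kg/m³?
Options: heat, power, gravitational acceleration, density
Checking the SI base units of each option:
  heat (Q = mcΔT): kg·m²/s²  ✗
  power (P = W/t): kg·m²/s³  ✗
  gravitational acceleration (g = GM/r²): m/s²  ✗
  density (ρ = m/V): kg/m³  ✓ matches

Only density has units kg/m³.

Answer: density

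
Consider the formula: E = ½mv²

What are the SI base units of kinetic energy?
Units of each symbol in E = ½mv²:
  m (mass): kg
  v (speed): m/s  → to the power 2, contributes m²/s²
  The factor ½ is dimensionless.

Multiplying the contributions: [kg] · [m²/s²]
Adding exponents of each base unit: kg: 1, m: 2, s: -2
SI base units of kinetic energy: kg·m²/s²

Answer: kg·m²/s²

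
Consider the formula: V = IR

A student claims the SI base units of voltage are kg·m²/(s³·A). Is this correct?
Units of each symbol in V = IR:
  I (current): A
  R (resistance, in ohms): kg·m²/(s³·A²)

Multiplying the contributions: [A] · [kg·m²/(s³·A²)]
Adding exponents of each base unit: kg: 1, m: 2, s: -3, A: -1
SI base units of voltage: kg·m²/(s³·A)

The claimed units kg·m²/(s³·A) match the derived units, so the claim is correct.

Answer: Yes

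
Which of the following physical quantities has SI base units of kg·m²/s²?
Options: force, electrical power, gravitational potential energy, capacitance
Checking the SI base units of each option:
  force (F = ma): kg·m/s²  ✗
  electrical power (P = IV): kg·m²/s³  ✗
  gravitational potential energy (U = -GMm/r): kg·m²/s²  ✓ matches
  capacitance (C = Q/V): s⁴·A²/(kg·m²)  ✗

Only gravitational potential energy has units kg·m²/s².

Answer: gravitational potential energy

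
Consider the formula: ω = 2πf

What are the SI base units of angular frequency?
Units of each symbol in ω = 2πf:
  f (frequency): 1/s
  The factor 2π is dimensionless.

Multiplying the contributions: [1/s]
Adding exponents of each base unit: s: -1
SI base units of angular frequency: 1/s

Answer: 1/s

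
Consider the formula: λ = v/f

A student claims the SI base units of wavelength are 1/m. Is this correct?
Units of each symbol in λ = v/f:
  v (wave speed): m/s
  f (frequency): 1/s  → in the denominator, contributes s

Multiplying the contributions: [m/s] · [s]
Adding exponents of each base unit: m: 1
SI base units of wavelength: m

The claimed units 1/m (exponents m: -1) do not match the derived units m (exponents m: 1), so the claim is incorrect.

Answer: No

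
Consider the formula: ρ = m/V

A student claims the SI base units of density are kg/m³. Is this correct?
Units of each symbol in ρ = m/V:
  m (mass): kg
  V (volume): m³  → in the denominator, contributes 1/m³

Multiplying the contributions: [kg] · [1/m³]
Adding exponents of each base unit: kg: 1, m: -3
SI base units of density: kg/m³

The claimed units kg/m³ match the derived units, so the claim is correct.

Answer: Yes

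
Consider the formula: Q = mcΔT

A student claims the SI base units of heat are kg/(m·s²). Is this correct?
Units of each symbol in Q = mcΔT:
  m (mass): kg
  c (specific heat capacity, in J/(kg·K)): m²/(s²·K)
  ΔT (temperature change): K

Multiplying the contributions: [kg] · [m²/(s²·K)] · [K]
Adding exponents of each base unit: kg: 1, m: 2, s: -2
SI base units of heat: kg·m²/s²

The claimed units kg/(m·s²) (exponents kg: 1, m: -1, s: -2) do not match the derived units kg·m²/s² (exponents kg: 1, m: 2, s: -2), so the claim is incorrect.

Answer: No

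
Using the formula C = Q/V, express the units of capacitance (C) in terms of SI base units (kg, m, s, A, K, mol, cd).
Units of each symbol in C = Q/V:
  Q (charge, in coulombs): s·A
  V (voltage, in volts): kg·m²/(s³·A)  → in the denominator, contributes s³·A/(kg·m²)

Multiplying the contributions: [s·A] · [s³·A/(kg·m²)]
Adding exponents of each base unit: kg: -1, m: -2, s: 4, A: 2
SI base units of capacitance: s⁴·A²/(kg·m²)

Answer: s⁴·A²/(kg·m²)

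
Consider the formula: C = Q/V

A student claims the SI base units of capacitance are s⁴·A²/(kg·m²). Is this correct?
Units of each symbol in C = Q/V:
  Q (charge, in coulombs): s·A
  V (voltage, in volts): kg·m²/(s³·A)  → in the denominator, contributes s³·A/(kg·m²)

Multiplying the contributions: [s·A] · [s³·A/(kg·m²)]
Adding exponents of each base unit: kg: -1, m: -2, s: 4, A: 2
SI base units of capacitance: s⁴·A²/(kg·m²)

The claimed units s⁴·A²/(kg·m²) match the derived units, so the claim is correct.

Answer: Yes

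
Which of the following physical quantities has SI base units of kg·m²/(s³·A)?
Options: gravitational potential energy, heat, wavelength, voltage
Checking the SI base units of each option:
  gravitational potential energy (U = -GMm/r): kg·m²/s²  ✗
  heat (Q = mcΔT): kg·m²/s²  ✗
  wavelength (λ = v/f): m  ✗
  voltage (V = IR): kg·m²/(s³·A)  ✓ matches

Only voltage has units kg·m²/(s³·A).

Answer: voltage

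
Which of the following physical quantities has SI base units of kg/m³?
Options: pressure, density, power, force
Checking the SI base units of each option:
  pressure (P = F/A): kg/(m·s²)  ✗
  density (ρ = m/V): kg/m³  ✓ matches
  power (P = W/t): kg·m²/s³  ✗
  force (F = ma): kg·m/s²  ✗

Only density has units kg/m³.

Answer: density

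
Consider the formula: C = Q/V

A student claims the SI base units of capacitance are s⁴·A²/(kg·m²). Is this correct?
Units of each symbol in C = Q/V:
  Q (charge, in coulombs): s·A
  V (voltage, in volts): kg·m²/(s³·A)  → in the denominator, contributes s³·A/(kg·m²)

Multiplying the contributions: [s·A] · [s³·A/(kg·m²)]
Adding exponents of each base unit: kg: -1, m: -2, s: 4, A: 2
SI base units of capacitance: s⁴·A²/(kg·m²)

The claimed units s⁴·A²/(kg·m²) match the derived units, so the claim is correct.

Answer: Yes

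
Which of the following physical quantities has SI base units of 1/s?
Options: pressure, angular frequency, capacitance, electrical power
Checking the SI base units of each option:
  pressure (P = F/A): kg/(m·s²)  ✗
  angular frequency (ω = 2πf): 1/s  ✓ matches
  capacitance (C = Q/V): s⁴·A²/(kg·m²)  ✗
  electrical power (P = IV): kg·m²/s³  ✗

Only angular frequency has units 1/s.

Answer: angular frequency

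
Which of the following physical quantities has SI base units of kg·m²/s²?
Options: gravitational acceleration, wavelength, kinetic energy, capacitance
Checking the SI base units of each option:
  gravitational acceleration (g = GM/r²): m/s²  ✗
  wavelength (λ = v/f): m  ✗
  kinetic energy (E = ½mv²): kg·m²/s²  ✓ matches
  capacitance (C = Q/V): s⁴·A²/(kg·m²)  ✗

Only kinetic energy has units kg·m²/s².

Answer: kinetic energy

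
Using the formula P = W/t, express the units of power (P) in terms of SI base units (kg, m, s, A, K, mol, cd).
Units of each symbol in P = W/t:
  W (work): kg·m²/s²
  t (time): s  → in the denominator, contributes 1/s

Multiplying the contributions: [kg·m²/s²] · [1/s]
Adding exponents of each base unit: kg: 1, m: 2, s: -3
SI base units of power: kg·m²/s³

Answer: kg·m²/s³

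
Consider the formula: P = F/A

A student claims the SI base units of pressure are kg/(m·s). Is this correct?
Units of each symbol in P = F/A:
  F (force): kg·m/s²
  A (area): m²  → in the denominator, contributes 1/m²

Multiplying the contributions: [kg·m/s²] · [1/m²]
Adding exponents of each base unit: kg: 1, m: -1, s: -2
SI base units of pressure: kg/(m·s²)

The claimed units kg/(m·s) (exponents kg: 1, m: -1, s: -1) do not match the derived units kg/(m·s²) (exponents kg: 1, m: -1, s: -2), so the claim is incorrect.

Answer: No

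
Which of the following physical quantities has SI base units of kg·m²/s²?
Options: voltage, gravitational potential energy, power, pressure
Checking the SI base units of each option:
  voltage (V = IR): kg·m²/(s³·A)  ✗
  gravitational potential energy (U = -GMm/r): kg·m²/s²  ✓ matches
  power (P = W/t): kg·m²/s³  ✗
  pressure (P = F/A): kg/(m·s²)  ✗

Only gravitational potential energy has units kg·m²/s².

Answer: gravitational potential energy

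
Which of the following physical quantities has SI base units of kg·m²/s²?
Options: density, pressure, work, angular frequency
Checking the SI base units of each option:
  density (ρ = m/V): kg/m³  ✗
  pressure (P = F/A): kg/(m·s²)  ✗
  work (W = Fd): kg·m²/s²  ✓ matches
  angular frequency (ω = 2πf): 1/s  ✗

Only work has units kg·m²/s².

Answer: work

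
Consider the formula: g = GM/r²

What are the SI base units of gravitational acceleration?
Units of each symbol in g = GM/r²:
  G (gravitational constant): m³/(kg·s²)
  M (mass): kg
  r (distance): m  → to the power 2 in the denominator, contributes 1/m²

Multiplying the contributions: [m³/(kg·s²)] · [kg] · [1/m²]
Adding exponents of each base unit: m: 1, s: -2
SI base units of gravitational acceleration: m/s²

Answer: m/s²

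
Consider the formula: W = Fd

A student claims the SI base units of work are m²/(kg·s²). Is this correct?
Units of each symbol in W = Fd:
  F (force): kg·m/s²
  d (displacement): m

Multiplying the contributions: [kg·m/s²] · [m]
Adding exponents of each base unit: kg: 1, m: 2, s: -2
SI base units of work: kg·m²/s²

The claimed units m²/(kg·s²) (exponents kg: -1, m: 2, s: -2) do not match the derived units kg·m²/s² (exponents kg: 1, m: 2, s: -2), so the claim is incorrect.

Answer: No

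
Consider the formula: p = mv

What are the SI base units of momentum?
Units of each symbol in p = mv:
  m (mass): kg
  v (velocity): m/s

Multiplying the contributions: [kg] · [m/s]
Adding exponents of each base unit: kg: 1, m: 1, s: -1
SI base units of momentum: kg·m/s

Answer: kg·m/s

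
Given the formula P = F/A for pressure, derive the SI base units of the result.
Units of each symbol in P = F/A:
  F (force): kg·m/s²
  A (area): m²  → in the denominator, contributes 1/m²

Multiplying the contributions: [kg·m/s²] · [1/m²]
Adding exponents of each base unit: kg: 1, m: -1, s: -2
SI base units of pressure: kg/(m·s²)

Answer: kg/(m·s²)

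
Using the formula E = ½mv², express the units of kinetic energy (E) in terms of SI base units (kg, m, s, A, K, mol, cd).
Units of each symbol in E = ½mv²:
  m (mass): kg
  v (speed): m/s  → to the power 2, contributes m²/s²
  The factor ½ is dimensionless.

Multiplying the contributions: [kg] · [m²/s²]
Adding exponents of each base unit: kg: 1, m: 2, s: -2
SI base units of kinetic energy: kg·m²/s²

Answer: kg·m²/s²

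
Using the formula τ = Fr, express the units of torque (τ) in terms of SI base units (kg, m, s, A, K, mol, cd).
Units of each symbol in τ = Fr:
  F (force): kg·m/s²
  r (lever arm): m

Multiplying the contributions: [kg·m/s²] · [m]
Adding exponents of each base unit: kg: 1, m: 2, s: -2
SI base units of torque: kg·m²/s²

Answer: kg·m²/s²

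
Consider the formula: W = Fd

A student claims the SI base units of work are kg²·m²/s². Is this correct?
Units of each symbol in W = Fd:
  F (force): kg·m/s²
  d (displacement): m

Multiplying the contributions: [kg·m/s²] · [m]
Adding exponents of each base unit: kg: 1, m: 2, s: -2
SI base units of work: kg·m²/s²

The claimed units kg²·m²/s² (exponents kg: 2, m: 2, s: -2) do not match the derived units kg·m²/s² (exponents kg: 1, m: 2, s: -2), so the claim is incorrect.

Answer: No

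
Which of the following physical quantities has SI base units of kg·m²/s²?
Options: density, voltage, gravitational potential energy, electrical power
Checking the SI base units of each option:
  density (ρ = m/V): kg/m³  ✗
  voltage (V = IR): kg·m²/(s³·A)  ✗
  gravitational potential energy (U = -GMm/r): kg·m²/s²  ✓ matches
  electrical power (P = IV): kg·m²/s³  ✗

Only gravitational potential energy has units kg·m²/s².

Answer: gravitational potential energy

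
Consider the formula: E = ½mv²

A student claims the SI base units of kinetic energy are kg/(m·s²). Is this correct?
Units of each symbol in E = ½mv²:
  m (mass): kg
  v (speed): m/s  → to the power 2, contributes m²/s²
  The factor ½ is dimensionless.

Multiplying the contributions: [kg] · [m²/s²]
Adding exponents of each base unit: kg: 1, m: 2, s: -2
SI base units of kinetic energy: kg·m²/s²

The claimed units kg/(m·s²) (exponents kg: 1, m: -1, s: -2) do not match the derived units kg·m²/s² (exponents kg: 1, m: 2, s: -2), so the claim is incorrect.

Answer: No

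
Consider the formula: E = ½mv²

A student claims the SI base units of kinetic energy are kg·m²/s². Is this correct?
Units of each symbol in E = ½mv²:
  m (mass): kg
  v (speed): m/s  → to the power 2, contributes m²/s²
  The factor ½ is dimensionless.

Multiplying the contributions: [kg] · [m²/s²]
Adding exponents of each base unit: kg: 1, m: 2, s: -2
SI base units of kinetic energy: kg·m²/s²

The claimed units kg·m²/s² match the derived units, so the claim is correct.

Answer: Yes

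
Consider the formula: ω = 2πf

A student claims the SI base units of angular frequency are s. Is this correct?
Units of each symbol in ω = 2πf:
  f (frequency): 1/s
  The factor 2π is dimensionless.

Multiplying the contributions: [1/s]
Adding exponents of each base unit: s: -1
SI base units of angular frequency: 1/s

The claimed units s (exponents s: 1) do not match the derived units 1/s (exponents s: -1), so the claim is incorrect.

Answer: No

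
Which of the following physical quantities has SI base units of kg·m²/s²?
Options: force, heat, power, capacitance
Checking the SI base units of each option:
  force (F = ma): kg·m/s²  ✗
  heat (Q = mcΔT): kg·m²/s²  ✓ matches
  power (P = W/t): kg·m²/s³  ✗
  capacitance (C = Q/V): s⁴·A²/(kg·m²)  ✗

Only heat has units kg·m²/s².

Answer: heat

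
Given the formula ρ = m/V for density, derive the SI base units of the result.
Units of each symbol in ρ = m/V:
  m (mass): kg
  V (volume): m³  → in the denominator, contributes 1/m³

Multiplying the contributions: [kg] · [1/m³]
Adding exponents of each base unit: kg: 1, m: -3
SI base units of density: kg/m³

Answer: kg/m³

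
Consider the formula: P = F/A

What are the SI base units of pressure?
Units of each symbol in P = F/A:
  F (force): kg·m/s²
  A (area): m²  → in the denominator, contributes 1/m²

Multiplying the contributions: [kg·m/s²] · [1/m²]
Adding exponents of each base unit: kg: 1, m: -1, s: -2
SI base units of pressure: kg/(m·s²)

Answer: kg/(m·s²)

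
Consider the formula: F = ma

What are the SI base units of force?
Units of each symbol in F = ma:
  m (mass): kg
  a (acceleration): m/s²

Multiplying the contributions: [kg] · [m/s²]
Adding exponents of each base unit: kg: 1, m: 1, s: -2
SI base units of force: kg·m/s²

Answer: kg·m/s²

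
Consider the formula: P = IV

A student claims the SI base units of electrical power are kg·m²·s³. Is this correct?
Units of each symbol in P = IV:
  I (current): A
  V (voltage, in volts): kg·m²/(s³·A)

Multiplying the contributions: [A] · [kg·m²/(s³·A)]
Adding exponents of each base unit: kg: 1, m: 2, s: -3
SI base units of electrical power: kg·m²/s³

The claimed units kg·m²·s³ (exponents kg: 1, m: 2, s: 3) do not match the derived units kg·m²/s³ (exponents kg: 1, m: 2, s: -3), so the claim is incorrect.

Answer: No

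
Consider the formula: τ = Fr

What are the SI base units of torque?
Units of each symbol in τ = Fr:
  F (force): kg·m/s²
  r (lever arm): m

Multiplying the contributions: [kg·m/s²] · [m]
Adding exponents of each base unit: kg: 1, m: 2, s: -2
SI base units of torque: kg·m²/s²

Answer: kg·m²/s²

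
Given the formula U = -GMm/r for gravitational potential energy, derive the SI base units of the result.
Units of each symbol in U = -GMm/r:
  G (gravitational constant): m³/(kg·s²)
  M (mass): kg
  m (mass): kg
  r (distance): m  → in the denominator, contributes 1/m
  The minus sign does not affect the units.

Multiplying the contributions: [m³/(kg·s²)] · [kg] · [kg] · [1/m]
Adding exponents of each base unit: kg: 1, m: 2, s: -2
SI base units of gravitational potential energy: kg·m²/s²

Answer: kg·m²/s²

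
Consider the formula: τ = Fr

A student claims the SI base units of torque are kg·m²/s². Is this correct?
Units of each symbol in τ = Fr:
  F (force): kg·m/s²
  r (lever arm): m

Multiplying the contributions: [kg·m/s²] · [m]
Adding exponents of each base unit: kg: 1, m: 2, s: -2
SI base units of torque: kg·m²/s²

The claimed units kg·m²/s² match the derived units, so the claim is correct.

Answer: Yes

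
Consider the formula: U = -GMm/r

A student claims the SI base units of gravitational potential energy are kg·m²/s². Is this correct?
Units of each symbol in U = -GMm/r:
  G (gravitational constant): m³/(kg·s²)
  M (mass): kg
  m (mass): kg
  r (distance): m  → in the denominator, contributes 1/m
  The minus sign does not affect the units.

Multiplying the contributions: [m³/(kg·s²)] · [kg] · [kg] · [1/m]
Adding exponents of each base unit: kg: 1, m: 2, s: -2
SI base units of gravitational potential energy: kg·m²/s²

The claimed units kg·m²/s² match the derived units, so the claim is correct.

Answer: Yes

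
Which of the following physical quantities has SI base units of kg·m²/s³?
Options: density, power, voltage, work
Checking the SI base units of each option:
  density (ρ = m/V): kg/m³  ✗
  power (P = W/t): kg·m²/s³  ✓ matches
  voltage (V = IR): kg·m²/(s³·A)  ✗
  work (W = Fd): kg·m²/s²  ✗

Only power has units kg·m²/s³.

Answer: power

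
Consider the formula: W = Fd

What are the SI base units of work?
Units of each symbol in W = Fd:
  F (force): kg·m/s²
  d (displacement): m

Multiplying the contributions: [kg·m/s²] · [m]
Adding exponents of each base unit: kg: 1, m: 2, s: -2
SI base units of work: kg·m²/s²

Answer: kg·m²/s²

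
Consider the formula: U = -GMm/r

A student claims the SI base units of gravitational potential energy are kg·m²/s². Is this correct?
Units of each symbol in U = -GMm/r:
  G (gravitational constant): m³/(kg·s²)
  M (mass): kg
  m (mass): kg
  r (distance): m  → in the denominator, contributes 1/m
  The minus sign does not affect the units.

Multiplying the contributions: [m³/(kg·s²)] · [kg] · [kg] · [1/m]
Adding exponents of each base unit: kg: 1, m: 2, s: -2
SI base units of gravitational potential energy: kg·m²/s²

The claimed units kg·m²/s² match the derived units, so the claim is correct.

Answer: Yes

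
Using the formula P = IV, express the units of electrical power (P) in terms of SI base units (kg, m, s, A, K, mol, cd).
Units of each symbol in P = IV:
  I (current): A
  V (voltage, in volts): kg·m²/(s³·A)

Multiplying the contributions: [A] · [kg·m²/(s³·A)]
Adding exponents of each base unit: kg: 1, m: 2, s: -3
SI base units of electrical power: kg·m²/s³

Answer: kg·m²/s³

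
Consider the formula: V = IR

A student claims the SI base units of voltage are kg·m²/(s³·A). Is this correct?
Units of each symbol in V = IR:
  I (current): A
  R (resistance, in ohms): kg·m²/(s³·A²)

Multiplying the contributions: [A] · [kg·m²/(s³·A²)]
Adding exponents of each base unit: kg: 1, m: 2, s: -3, A: -1
SI base units of voltage: kg·m²/(s³·A)

The claimed units kg·m²/(s³·A) match the derived units, so the claim is correct.

Answer: Yes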